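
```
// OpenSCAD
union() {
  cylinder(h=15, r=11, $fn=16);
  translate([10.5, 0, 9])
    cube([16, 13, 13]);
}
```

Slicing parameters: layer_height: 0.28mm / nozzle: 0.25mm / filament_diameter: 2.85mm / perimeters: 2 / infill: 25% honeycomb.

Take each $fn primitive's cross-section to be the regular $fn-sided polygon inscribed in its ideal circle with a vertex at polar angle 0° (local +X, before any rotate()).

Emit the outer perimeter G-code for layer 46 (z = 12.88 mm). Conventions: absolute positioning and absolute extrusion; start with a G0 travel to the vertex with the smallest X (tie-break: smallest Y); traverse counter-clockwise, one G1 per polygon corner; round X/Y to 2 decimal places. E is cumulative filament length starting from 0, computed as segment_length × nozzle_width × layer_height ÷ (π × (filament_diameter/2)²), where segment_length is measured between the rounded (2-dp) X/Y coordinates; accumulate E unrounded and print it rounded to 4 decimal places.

At z = 12.88 mm: the r=11 cylinder gives a regular 16-gon of circumradius 11 (constant along its height); the 16×13 cube at (10.5, 0) contributes its full rectangle; Merging all regions: the regions partially overlap (shared area 0.63 mm²), so overlapping operands fuse into one piece — 1 connected region. The outline is a single polygon with 20 vertices. Extrusion per mm of travel: 0.25 × 0.28 / (π × 1.425²) = 0.010973. Accumulating E over each segment gives final E = 1.3288.

G0 X-11.00 Y0.00 Z12.88
G1 X-10.16 Y-4.21 E0.0471
G1 X-7.78 Y-7.78 E0.0942
G1 X-4.21 Y-10.16 E0.1413
G1 X0.00 Y-11.00 E0.1884
G1 X4.21 Y-10.16 E0.2355
G1 X7.78 Y-7.78 E0.2826
G1 X10.16 Y-4.21 E0.3296
G1 X11.00 Y0.00 E0.3767
G1 X26.50 Y0.00 E0.5468
G1 X26.50 Y13.00 E0.6895
G1 X10.50 Y13.00 E0.8650
G1 X10.50 Y2.51 E0.9801
G1 X10.16 Y4.21 E0.9992
G1 X7.78 Y7.78 E1.0462
G1 X4.21 Y10.16 E1.0933
G1 X0.00 Y11.00 E1.1404
G1 X-4.21 Y10.16 E1.1875
G1 X-7.78 Y7.78 E1.2346
G1 X-10.16 Y4.21 E1.2817
G1 X-11.00 Y0.00 E1.3288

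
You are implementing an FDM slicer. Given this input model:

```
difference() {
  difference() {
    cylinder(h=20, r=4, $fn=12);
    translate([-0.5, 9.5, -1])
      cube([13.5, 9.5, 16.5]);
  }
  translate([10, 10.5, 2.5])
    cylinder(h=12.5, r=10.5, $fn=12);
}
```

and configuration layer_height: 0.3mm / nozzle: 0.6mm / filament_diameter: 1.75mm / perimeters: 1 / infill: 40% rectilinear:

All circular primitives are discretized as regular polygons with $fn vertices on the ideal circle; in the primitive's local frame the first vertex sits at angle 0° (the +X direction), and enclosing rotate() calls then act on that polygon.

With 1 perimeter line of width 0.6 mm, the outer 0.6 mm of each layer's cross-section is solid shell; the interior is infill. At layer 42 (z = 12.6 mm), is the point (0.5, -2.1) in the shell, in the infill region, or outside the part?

At z = 12.6 mm: the r=4 cylinder contributes a regular 12-gon of circumradius 4; the 13.5×9.5 cube at (-0.5, 9.5) contributes its full rectangle; Taking the first minus the rest: starting from the r=4 cylinder, the 13.5×9.5 cube at (-0.5, 9.5) misses the remaining region (no effect) — 1 connected region; the r=10.5 cylinder at (10, 10.5) contributes a regular 12-gon of circumradius 10.5; Taking the first minus the rest: starting from that combined region, the r=10.5 cylinder at (10, 10.5) misses the remaining region (no effect) — 1 connected region. Overall, the cross-section is a single solid region. The nearest boundary edge runs (2.00, -3.46)→(-0.00, -4.00); distance from the point to it = 1.71 mm. The point is inside the cross-section and 1.71 mm from the nearest boundary — more than the 0.6 mm shell width (1 × 0.6), so it's in the infill interior.

infill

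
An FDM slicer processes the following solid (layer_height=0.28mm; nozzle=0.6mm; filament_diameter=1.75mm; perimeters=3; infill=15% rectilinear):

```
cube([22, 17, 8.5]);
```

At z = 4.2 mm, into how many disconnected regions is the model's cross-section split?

1

At z = 4.2 mm: the cube (footprint 22×17) is included at this height. The result has 1 disconnected region.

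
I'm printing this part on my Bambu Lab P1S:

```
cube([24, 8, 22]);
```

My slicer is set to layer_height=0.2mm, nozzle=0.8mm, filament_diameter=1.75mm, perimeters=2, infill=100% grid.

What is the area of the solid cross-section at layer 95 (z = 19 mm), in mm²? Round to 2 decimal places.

At z = 19 mm: the cube is present — its section is the full 24×8 rectangle (area 192.00 mm²). Overall, the cross-section is a single solid region. Net area = 192.00 mm².

192.00 mm²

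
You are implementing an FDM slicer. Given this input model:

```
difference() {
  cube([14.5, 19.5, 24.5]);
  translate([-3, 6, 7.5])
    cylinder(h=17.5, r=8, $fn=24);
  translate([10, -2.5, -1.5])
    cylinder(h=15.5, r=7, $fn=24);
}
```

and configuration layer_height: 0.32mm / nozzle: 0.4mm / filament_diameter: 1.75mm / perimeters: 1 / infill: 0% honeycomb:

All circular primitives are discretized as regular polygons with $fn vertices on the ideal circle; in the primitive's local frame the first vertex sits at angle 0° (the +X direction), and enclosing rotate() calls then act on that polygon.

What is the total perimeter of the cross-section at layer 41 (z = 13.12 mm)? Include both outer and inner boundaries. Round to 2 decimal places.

At z = 13.12 mm: the cube (footprint 14.5×19.5) is included at this height (perimeter 68.00 mm); the cylinder at (-3, 6): section is a regular 24-gon, circumradius r=8 (perimeter = 2·24·8.000·sin(180°/24) = 50.12 mm); the r=7 cylinder at (10, -2.5) gives a regular 24-gon of circumradius 7 (constant along its height) (perimeter = 2·24·7.000·sin(180°/24) = 43.86 mm); Taking the first minus the rest: starting from the 14.5×19.5 cube, the r=8 cylinder at (-3, 6) partially overlaps it — only the 51.12 mm² overlap (of its 198.77 mm²) is removed, clipping the outline; the r=7 cylinder at (10, -2.5) partially overlaps it — only the 38.74 mm² overlap (of its 152.19 mm²) is removed, clipping the outline — boundary = 68.25 mm. Overall, the cross-section is a single solid region. Total boundary length (outer) = 68.25 mm.

68.25 mm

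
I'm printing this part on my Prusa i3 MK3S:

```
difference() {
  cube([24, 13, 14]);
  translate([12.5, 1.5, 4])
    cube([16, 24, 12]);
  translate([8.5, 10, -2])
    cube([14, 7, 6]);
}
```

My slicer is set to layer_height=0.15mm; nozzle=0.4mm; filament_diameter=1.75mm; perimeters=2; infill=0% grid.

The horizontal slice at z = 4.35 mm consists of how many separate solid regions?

1

At z = 4.35 mm: the cube is present — its section is the full 24×13 rectangle; the cube at (12.5, 1.5) is present — its section is the full 16×24 rectangle; the cube at (8.5, 10) is absent (z outside [-2, 4]); Subtracting the remaining from the first: starting from the 24×13 cube, the 16×24 cube at (12.5, 1.5) partially overlaps it — only the 132.25 mm² overlap (of its 384.00 mm²) is removed, clipping the outline — 1 connected region. The result has 1 disconnected region.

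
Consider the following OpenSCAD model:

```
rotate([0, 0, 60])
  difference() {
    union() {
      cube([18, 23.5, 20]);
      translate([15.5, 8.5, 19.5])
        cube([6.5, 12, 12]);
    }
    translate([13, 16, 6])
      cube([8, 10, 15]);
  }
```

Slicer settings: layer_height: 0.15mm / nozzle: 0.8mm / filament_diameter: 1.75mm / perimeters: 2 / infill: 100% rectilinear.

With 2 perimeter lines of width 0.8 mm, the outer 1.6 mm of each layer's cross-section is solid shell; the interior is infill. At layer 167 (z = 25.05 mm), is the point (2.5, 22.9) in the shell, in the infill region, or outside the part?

shell

At z = 25.05 mm: the cube is absent (z outside [0, 20]); the cube at (15.5, 8.5) (footprint 6.5×12) is included at this height; Combining (union): only the 6.5×12 cube at (15.5, 8.5) is present, so the union is just that shape — 1 connected region; the cube at (13, 16) does not reach this height (z outside [6, 21]); After the difference (first − rest): none of the subtracted shapes is present at this height, so the result so far is unchanged — 1 connected region; (rotated 60° about Z; rotation is an isometry so areas/perimeters/island counts are preserved). Overall, the cross-section is a single solid region. Undo the 60° rotation: the query point maps to (21.082, 9.285) in the un-rotated model frame. The nearest boundary edge runs (15.50, 8.50)→(22.00, 8.50); distance from the point to it = 0.78 mm. The point is inside the cross-section, 0.78 mm from the nearest boundary — within the 1.6 mm shell band (2 × 0.8).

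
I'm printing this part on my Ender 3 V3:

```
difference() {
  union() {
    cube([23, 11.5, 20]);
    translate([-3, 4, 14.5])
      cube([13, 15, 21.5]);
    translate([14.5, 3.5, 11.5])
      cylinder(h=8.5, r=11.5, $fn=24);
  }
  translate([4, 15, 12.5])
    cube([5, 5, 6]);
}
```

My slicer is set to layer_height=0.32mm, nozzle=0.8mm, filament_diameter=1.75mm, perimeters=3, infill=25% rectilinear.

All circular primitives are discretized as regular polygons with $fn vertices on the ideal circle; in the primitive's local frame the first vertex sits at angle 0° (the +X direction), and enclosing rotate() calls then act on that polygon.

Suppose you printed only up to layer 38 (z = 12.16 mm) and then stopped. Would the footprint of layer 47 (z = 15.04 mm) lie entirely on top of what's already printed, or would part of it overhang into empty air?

Compare the two slices. At z = 12.16: the 23×11.5 cube contributes its full rectangle (area 264.50 mm²); the cube at (-3, 4) does not reach this height (z outside [14.5, 36]); the cylinder at (14.5, 3.5): section is a regular 24-gon, circumradius r=11.5 (area = (24/2)·11.500²·sin(360°/24) = 410.75 mm²); Combining (union): the regions partially overlap — summed areas 675.25 mm² minus the doubly-counted overlap 220.44 mm² gives 454.81 mm² — area = 454.81 mm²; the cube at (4, 15) is not intersected at this z (z outside [12.5, 18.5]); Subtracting the remaining from the first: none of the subtracted shapes is present at this height, so the result so far is unchanged — area = 454.81 mm². At z = 15.04: the 23×11.5 cube contributes its full rectangle (area 264.50 mm²); the 13×15 cube at (-3, 4) contributes its full rectangle (area 195.00 mm²); the cylinder at (14.5, 3.5): section is a regular 24-gon, circumradius r=11.5 (area = (24/2)·11.500²·sin(360°/24) = 410.75 mm²); Merging all regions: the regions partially overlap — summed areas 870.25 mm² minus the doubly-counted overlap 300.71 mm² gives 569.54 mm² — area = 569.54 mm²; the cube at (4, 15) is present — its section is the full 5×5 rectangle (area 25.00 mm²); Taking the first minus the rest: starting from the result so far (569.54 mm²), the 5×5 cube at (4, 15) partially overlaps it — only the 20.00 mm² overlap (of its 25.00 mm²) is removed, clipping the outline — area = 549.54 mm². Checking containment: at z = 15.04 the cross-section extends beyond the z = 12.16 cross-section by about 94.73 mm².

part overhangs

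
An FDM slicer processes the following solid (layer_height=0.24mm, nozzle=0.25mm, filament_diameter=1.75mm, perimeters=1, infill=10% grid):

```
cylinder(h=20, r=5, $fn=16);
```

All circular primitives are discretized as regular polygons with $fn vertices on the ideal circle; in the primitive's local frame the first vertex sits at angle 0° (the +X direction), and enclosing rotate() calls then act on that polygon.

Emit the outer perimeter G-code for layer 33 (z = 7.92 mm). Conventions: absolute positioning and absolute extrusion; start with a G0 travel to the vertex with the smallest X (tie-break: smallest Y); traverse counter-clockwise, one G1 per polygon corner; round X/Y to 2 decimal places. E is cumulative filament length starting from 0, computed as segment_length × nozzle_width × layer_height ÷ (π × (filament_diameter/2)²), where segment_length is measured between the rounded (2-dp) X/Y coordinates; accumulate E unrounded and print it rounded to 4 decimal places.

G0 X-5.00 Y0.00 Z7.92
G1 X-4.62 Y-1.91 E0.0486
G1 X-3.54 Y-3.54 E0.0974
G1 X-1.91 Y-4.62 E0.1461
G1 X0.00 Y-5.00 E0.1947
G1 X1.91 Y-4.62 E0.2433
G1 X3.54 Y-3.54 E0.2921
G1 X4.62 Y-1.91 E0.3408
G1 X5.00 Y0.00 E0.3894
G1 X4.62 Y1.91 E0.4380
G1 X3.54 Y3.54 E0.4868
G1 X1.91 Y4.62 E0.5355
G1 X0.00 Y5.00 E0.5841
G1 X-1.91 Y4.62 E0.6327
G1 X-3.54 Y3.54 E0.6815
G1 X-4.62 Y1.91 E0.7303
G1 X-5.00 Y0.00 E0.7788

At z = 7.92 mm: the r=5 cylinder contributes a regular 16-gon of circumradius 5. The outline is a single polygon with 16 vertices. Extrusion per mm of travel: 0.25 × 0.24 / (π × 0.875²) = 0.024945. Accumulating E over each segment gives final E = 0.7788.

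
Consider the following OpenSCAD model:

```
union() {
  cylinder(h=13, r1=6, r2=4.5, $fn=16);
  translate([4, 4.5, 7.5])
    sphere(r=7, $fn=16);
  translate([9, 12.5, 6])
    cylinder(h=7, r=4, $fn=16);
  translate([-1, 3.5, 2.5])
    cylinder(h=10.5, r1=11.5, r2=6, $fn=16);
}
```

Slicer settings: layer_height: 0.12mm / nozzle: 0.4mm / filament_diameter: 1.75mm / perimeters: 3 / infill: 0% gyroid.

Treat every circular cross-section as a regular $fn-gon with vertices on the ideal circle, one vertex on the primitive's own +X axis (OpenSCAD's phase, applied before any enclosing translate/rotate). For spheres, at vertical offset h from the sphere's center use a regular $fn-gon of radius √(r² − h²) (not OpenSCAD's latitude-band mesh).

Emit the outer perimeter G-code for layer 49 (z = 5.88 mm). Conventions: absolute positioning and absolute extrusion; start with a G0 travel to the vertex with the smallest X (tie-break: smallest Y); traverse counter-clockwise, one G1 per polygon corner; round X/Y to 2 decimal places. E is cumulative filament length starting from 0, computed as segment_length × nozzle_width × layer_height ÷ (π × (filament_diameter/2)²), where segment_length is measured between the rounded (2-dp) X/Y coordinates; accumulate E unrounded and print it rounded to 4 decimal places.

G0 X-10.73 Y3.50 Z5.88
G1 X-9.99 Y-0.22 E0.0757
G1 X-7.88 Y-3.38 E0.1515
G1 X-4.72 Y-5.49 E0.2273
G1 X-1.00 Y-6.23 E0.3030
G1 X2.72 Y-5.49 E0.3787
G1 X5.88 Y-3.38 E0.4546
G1 X7.21 Y-1.39 E0.5023
G1 X8.82 Y-0.32 E0.5409
G1 X10.29 Y1.89 E0.5939
G1 X10.81 Y4.50 E0.6470
G1 X10.29 Y7.11 E0.7001
G1 X8.82 Y9.32 E0.7531
G1 X6.61 Y10.79 E0.8060
G1 X4.69 Y11.17 E0.8451
G1 X2.72 Y12.49 E0.8924
G1 X-1.00 Y13.23 E0.9681
G1 X-4.72 Y12.49 E1.0438
G1 X-7.88 Y10.38 E1.1196
G1 X-9.99 Y7.22 E1.1954
G1 X-10.73 Y3.50 E1.2711

At z = 5.88 mm: the cone contributes a regular 16-gon of circumradius 5.322 (interpolated between r1=6 and r2=4.5 at t=0.452); the sphere at (4, 4.5): section is a regular 16-gon, circumradius = √(r²−h²) = √(7²−1.62²) = 6.810; the cylinder at (9, 12.5) does not reach this height (z outside [6, 13]); the cone at (-1, 3.5) (r1=11.5→r2=6) has section circumradius 9.730 here — a regular 16-gon; Combining (union): the regions partially overlap (shared area 206.52 mm²), so overlapping operands fuse into one piece — 1 connected region. The outline is a single polygon with 20 vertices. Extrusion per mm of travel: 0.4 × 0.12 / (π × 0.875²) = 0.019956. Accumulating E over each segment gives final E = 1.2711.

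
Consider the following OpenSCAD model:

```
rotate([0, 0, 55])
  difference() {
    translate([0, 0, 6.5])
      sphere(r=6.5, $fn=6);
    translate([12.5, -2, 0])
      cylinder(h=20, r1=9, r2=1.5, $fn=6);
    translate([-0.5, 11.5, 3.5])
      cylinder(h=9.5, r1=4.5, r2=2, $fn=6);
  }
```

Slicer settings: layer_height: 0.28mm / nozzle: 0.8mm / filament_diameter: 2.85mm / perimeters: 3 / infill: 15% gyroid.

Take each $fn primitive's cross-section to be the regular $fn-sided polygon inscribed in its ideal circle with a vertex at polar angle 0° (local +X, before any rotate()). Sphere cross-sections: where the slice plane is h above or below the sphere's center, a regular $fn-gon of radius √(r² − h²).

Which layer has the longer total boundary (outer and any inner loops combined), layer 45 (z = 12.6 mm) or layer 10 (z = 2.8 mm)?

layer 10 (z = 2.8 mm)

Layer 45 (z = 12.6): the sphere: section is a regular 6-gon, circumradius = √(r²−h²) = √(6.5²−6.1²) = 2.245 (perimeter = 2·6·2.245·sin(180°/6) = 13.47 mm); the cone at (12.5, -2) contributes a regular 6-gon of circumradius 4.275 (interpolated between r1=9 and r2=1.5 at t=0.630) (perimeter = 2·6·4.275·sin(180°/6) = 25.65 mm); the cone at (-0.5, 11.5): at t=0.958 of its height the radius interpolates to r₁+(r₂−r₁)t = 2.105, giving a regular 6-gon of that circumradius (perimeter = 2·6·2.105·sin(180°/6) = 12.63 mm); Subtracting the remaining from the first: starting from the r=6.5 sphere, the cone at (12.5, -2) misses the remaining region (no effect); the cone at (-0.5, 11.5) misses the remaining region (no effect) — boundary = 13.47 mm; (rotated 55° about Z; rotation is an isometry so areas/perimeters/island counts are preserved). So its perimeter = 13.47 mm. Layer 10 (z = 2.8): the r=6.5 sphere slices to a regular 6-gon of circumradius 5.344 (√(r²−h²) with h=3.7 from center) (perimeter = 2·6·5.344·sin(180°/6) = 32.06 mm); the cone at (12.5, -2): at t=0.140 of its height the radius interpolates to r₁+(r₂−r₁)t = 7.950, giving a regular 6-gon of that circumradius (perimeter = 2·6·7.950·sin(180°/6) = 47.70 mm); the cone at (-0.5, 11.5) is not intersected at this z (z outside [3.5, 13]); Taking the first minus the rest: starting from the r=6.5 sphere, the cone at (12.5, -2) misses the remaining region (no effect) — boundary = 32.06 mm; (rotated 55° about Z; rotation is an isometry so areas/perimeters/island counts are preserved). So its perimeter = 32.06 mm. Layer 10 is larger (32.06 vs 13.47 mm).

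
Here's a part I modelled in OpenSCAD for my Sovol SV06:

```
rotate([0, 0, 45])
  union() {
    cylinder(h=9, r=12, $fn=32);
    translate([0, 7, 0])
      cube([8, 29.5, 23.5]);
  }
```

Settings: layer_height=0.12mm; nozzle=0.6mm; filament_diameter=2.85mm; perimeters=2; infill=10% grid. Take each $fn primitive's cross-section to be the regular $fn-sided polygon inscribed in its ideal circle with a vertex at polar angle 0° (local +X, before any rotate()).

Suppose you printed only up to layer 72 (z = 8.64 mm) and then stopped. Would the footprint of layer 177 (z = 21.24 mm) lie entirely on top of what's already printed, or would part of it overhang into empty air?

Compare the two slices. At z = 8.64: the cylinder: section is a regular 32-gon, circumradius r=12 (area = (32/2)·12.000²·sin(360°/32) = 449.49 mm²); the cube at (0, 7) (footprint 8×29.5) is included at this height (area 236.00 mm²); Taking the union: the regions partially overlap — summed areas 685.49 mm² minus the doubly-counted overlap 31.97 mm² gives 653.52 mm² — area = 653.52 mm²; (rotated 45° about Z; rotation is an isometry so areas/perimeters/island counts are preserved). At z = 21.24: the cylinder is not intersected at this z (z outside [0, 9]); the cube at (0, 7) (footprint 8×29.5) is included at this height (area 236.00 mm²); Combining (union): only the 8×29.5 cube at (0, 7) is present, so the union is just that shape — area = 236.00 mm²; (whole slice rotated 45° about Z — lengths, areas and connectivity unchanged). Checking containment: the cross-section at z = 21.24 is a subset of the cross-section at z = 8.64.

entirely on top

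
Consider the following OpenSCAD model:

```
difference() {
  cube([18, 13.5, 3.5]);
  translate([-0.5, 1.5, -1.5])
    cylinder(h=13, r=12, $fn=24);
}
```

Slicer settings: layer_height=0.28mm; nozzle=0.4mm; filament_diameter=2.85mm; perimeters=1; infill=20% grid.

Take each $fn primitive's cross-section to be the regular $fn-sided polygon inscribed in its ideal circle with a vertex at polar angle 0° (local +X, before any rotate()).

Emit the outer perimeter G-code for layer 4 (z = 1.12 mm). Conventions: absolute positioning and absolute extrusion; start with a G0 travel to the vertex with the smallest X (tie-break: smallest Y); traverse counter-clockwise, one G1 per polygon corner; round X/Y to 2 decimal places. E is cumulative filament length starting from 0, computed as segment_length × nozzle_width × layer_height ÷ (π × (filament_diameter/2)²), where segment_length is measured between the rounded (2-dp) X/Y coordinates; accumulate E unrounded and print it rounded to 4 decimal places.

At z = 1.12 mm: the 18×13.5 cube contributes its full rectangle; the cylinder at (-0.5, 1.5): section is a regular 24-gon, circumradius r=12; After the difference (first − rest): starting from the 18×13.5 cube, the r=12 cylinder at (-0.5, 1.5) partially overlaps it — only the 122.93 mm² overlap (of its 447.24 mm²) is removed, clipping the outline — 1 connected region. The outline is a single polygon with 11 vertices. Extrusion per mm of travel: 0.4 × 0.28 / (π × 1.425²) = 0.017557. Accumulating E over each segment gives final E = 1.0196.

G0 X0.00 Y13.43 Z1.12
G1 X2.61 Y13.09 E0.0462
G1 X5.50 Y11.89 E0.1011
G1 X7.99 Y9.99 E0.1561
G1 X9.89 Y7.50 E0.2111
G1 X11.09 Y4.61 E0.2661
G1 X11.50 Y1.50 E0.3211
G1 X11.30 Y0.00 E0.3477
G1 X18.00 Y0.00 E0.4653
G1 X18.00 Y13.50 E0.7023
G1 X0.00 Y13.50 E1.0184
G1 X0.00 Y13.43 E1.0196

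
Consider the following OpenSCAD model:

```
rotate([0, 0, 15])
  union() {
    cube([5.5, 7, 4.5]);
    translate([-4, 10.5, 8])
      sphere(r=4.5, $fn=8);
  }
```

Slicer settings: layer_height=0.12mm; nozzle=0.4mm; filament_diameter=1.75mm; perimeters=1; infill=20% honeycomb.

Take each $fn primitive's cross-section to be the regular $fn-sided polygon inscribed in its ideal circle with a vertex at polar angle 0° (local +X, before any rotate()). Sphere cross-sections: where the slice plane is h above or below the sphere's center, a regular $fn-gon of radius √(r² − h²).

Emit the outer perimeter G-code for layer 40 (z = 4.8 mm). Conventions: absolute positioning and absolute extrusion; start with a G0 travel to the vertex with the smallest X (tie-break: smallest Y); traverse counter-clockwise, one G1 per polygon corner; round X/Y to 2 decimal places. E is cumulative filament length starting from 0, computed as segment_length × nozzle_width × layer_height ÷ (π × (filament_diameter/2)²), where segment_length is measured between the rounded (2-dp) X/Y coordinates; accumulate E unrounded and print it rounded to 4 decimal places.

G0 X-9.64 Y8.29 Z4.80
G1 X-8.16 Y6.37 E0.0484
G1 X-5.76 Y6.05 E0.0967
G1 X-3.84 Y7.53 E0.1451
G1 X-3.53 Y9.93 E0.1934
G1 X-5.00 Y11.85 E0.2416
G1 X-7.40 Y12.16 E0.2899
G1 X-9.32 Y10.69 E0.3382
G1 X-9.64 Y8.29 E0.3865

At z = 4.8 mm: the cube does not reach this height (z outside [0, 4.5]); the r=4.5 sphere at (-4, 10.5) slices to a regular 8-gon of circumradius 3.164 (√(r²−h²) with h=3.2 from center); Merging all regions: only the r=4.5 sphere at (-4, 10.5) is present, so the union is just that shape — 1 connected region; (rotated 15° about Z; rotation is an isometry so areas/perimeters/island counts are preserved). The outline is a single polygon with 8 vertices. Extrusion per mm of travel: 0.4 × 0.12 / (π × 0.875²) = 0.019956. Accumulating E over each segment gives final E = 0.3865.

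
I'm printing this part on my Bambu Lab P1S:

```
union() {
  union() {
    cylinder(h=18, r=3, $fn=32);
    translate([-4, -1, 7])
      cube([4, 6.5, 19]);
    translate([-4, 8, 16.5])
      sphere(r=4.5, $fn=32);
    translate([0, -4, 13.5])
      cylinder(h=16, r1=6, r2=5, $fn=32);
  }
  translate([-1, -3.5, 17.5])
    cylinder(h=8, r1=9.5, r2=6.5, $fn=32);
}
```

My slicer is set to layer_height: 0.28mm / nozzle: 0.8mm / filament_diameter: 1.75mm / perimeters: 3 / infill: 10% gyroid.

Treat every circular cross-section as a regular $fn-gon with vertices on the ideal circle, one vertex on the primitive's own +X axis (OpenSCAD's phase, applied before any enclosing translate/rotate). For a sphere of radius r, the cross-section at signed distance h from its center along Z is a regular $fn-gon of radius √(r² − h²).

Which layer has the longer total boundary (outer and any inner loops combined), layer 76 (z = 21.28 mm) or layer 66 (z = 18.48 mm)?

layer 66 (z = 18.48 mm)

Layer 76 (z = 21.28): the cylinder is absent (z outside [0, 18]); the 4×6.5 cube at (-4, -1) contributes its full rectangle (perimeter 21.00 mm); the sphere at (-4, 8) does not reach this height (|z−center|=4.780 > r=4.5); the cone at (0, -4) contributes a regular 32-gon of circumradius 5.514 (interpolated between r1=6 and r2=5 at t=0.486) (perimeter = 2·32·5.514·sin(180°/32) = 34.59 mm); Combining (union): the regions partially overlap (shared area 7.85 mm²), so the edge portions inside another operand are dropped and the merged outline is re-measured after clipping — boundary = 43.82 mm; the cone at (-1, -3.5) (r1=9.5→r2=6.5) has section circumradius 8.082 here — a regular 32-gon (perimeter = 2·32·8.082·sin(180°/32) = 50.70 mm); Combining (union): the regions partially overlap (shared area 108.68 mm²), so the edge portions inside another operand are dropped and the merged outline is re-measured after clipping — boundary = 53.15 mm. So its perimeter = 53.15 mm. Layer 66 (z = 18.48): the cylinder does not reach this height (z outside [0, 18]); the 4×6.5 cube at (-4, -1) contributes its full rectangle (perimeter 21.00 mm); the sphere at (-4, 8): section is a regular 32-gon, circumradius = √(r²−h²) = √(4.5²−1.98²) = 4.041 (perimeter = 2·32·4.041·sin(180°/32) = 25.35 mm); the cone at (0, -4): at t=0.311 of its height the radius interpolates to r₁+(r₂−r₁)t = 5.689, giving a regular 32-gon of that circumradius (perimeter = 2·32·5.689·sin(180°/32) = 35.69 mm); Combining (union): the regions partially overlap (shared area 11.99 mm²), so the edge portions inside another operand are dropped and the merged outline is re-measured after clipping — boundary = 61.55 mm; the cone at (-1, -3.5) (r1=9.5→r2=6.5) has section circumradius 9.133 here — a regular 32-gon (perimeter = 2·32·9.133·sin(180°/32) = 57.29 mm); Combining (union): the regions partially overlap (shared area 119.30 mm²), so the edge portions inside another operand are dropped and the merged outline is re-measured after clipping — boundary = 72.04 mm. So its perimeter = 72.04 mm. Layer 66 is larger (72.04 vs 53.15 mm).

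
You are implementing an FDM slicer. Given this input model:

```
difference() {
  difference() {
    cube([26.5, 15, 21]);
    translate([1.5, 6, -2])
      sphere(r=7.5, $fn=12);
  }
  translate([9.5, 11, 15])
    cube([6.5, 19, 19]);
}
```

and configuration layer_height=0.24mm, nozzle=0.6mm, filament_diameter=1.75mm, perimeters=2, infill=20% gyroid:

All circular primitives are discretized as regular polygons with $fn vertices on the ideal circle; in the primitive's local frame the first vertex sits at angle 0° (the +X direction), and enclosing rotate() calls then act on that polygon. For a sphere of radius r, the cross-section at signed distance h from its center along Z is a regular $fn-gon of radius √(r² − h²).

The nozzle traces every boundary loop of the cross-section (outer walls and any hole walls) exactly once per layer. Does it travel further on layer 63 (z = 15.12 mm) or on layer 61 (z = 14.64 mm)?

layer 63 (z = 15.12 mm)

Layer 63 (z = 15.12): the cube (footprint 26.5×15) is included at this height (perimeter 83.00 mm); the sphere at (1.5, 6) does not reach this height (|z−center|=17.120 > r=7.5); After the difference (first − rest): none of the subtracted shapes is present at this height, so the 26.5×15 cube is unchanged — boundary = 83.00 mm; the cube at (9.5, 11) (footprint 6.5×19) is included at this height (perimeter 51.00 mm); Subtracting the remaining from the first: starting from the result so far, the 6.5×19 cube at (9.5, 11) partially overlaps it — only the 26.00 mm² overlap (of its 123.50 mm²) is removed, clipping the outline — boundary = 91.00 mm. So its perimeter = 91.00 mm. Layer 61 (z = 14.64): the cube is present — its section is the full 26.5×15 rectangle (perimeter 83.00 mm); the sphere at (1.5, 6) does not reach this height (|z−center|=16.640 > r=7.5); Subtracting the remaining from the first: none of the subtracted shapes is present at this height, so the 26.5×15 cube is unchanged — boundary = 83.00 mm; the cube at (9.5, 11) does not reach this height (z outside [15, 34]); Subtracting the remaining from the first: none of the subtracted shapes is present at this height, so the result so far is unchanged — boundary = 83.00 mm. So its perimeter = 83.00 mm. Layer 63 is larger (91.00 vs 83.00 mm).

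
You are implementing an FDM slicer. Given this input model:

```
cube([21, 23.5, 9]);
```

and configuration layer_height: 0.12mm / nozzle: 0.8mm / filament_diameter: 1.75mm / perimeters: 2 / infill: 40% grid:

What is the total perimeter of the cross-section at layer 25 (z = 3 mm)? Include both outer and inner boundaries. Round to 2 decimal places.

89.00 mm

At z = 3 mm: the cube is present — its section is the full 21×23.5 rectangle (perimeter 89.00 mm). Overall, the cross-section is a single solid region. Total boundary length (outer) = 89.00 mm.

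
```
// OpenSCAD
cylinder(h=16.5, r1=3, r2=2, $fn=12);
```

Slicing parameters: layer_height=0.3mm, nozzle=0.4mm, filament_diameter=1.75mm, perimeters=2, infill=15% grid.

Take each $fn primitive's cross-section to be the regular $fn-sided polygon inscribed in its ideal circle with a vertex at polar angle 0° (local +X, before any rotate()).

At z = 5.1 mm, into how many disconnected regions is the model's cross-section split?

1

At z = 5.1 mm: the cone (r1=3→r2=2) has section circumradius 2.691 here — a regular 12-gon. The result has 1 disconnected region.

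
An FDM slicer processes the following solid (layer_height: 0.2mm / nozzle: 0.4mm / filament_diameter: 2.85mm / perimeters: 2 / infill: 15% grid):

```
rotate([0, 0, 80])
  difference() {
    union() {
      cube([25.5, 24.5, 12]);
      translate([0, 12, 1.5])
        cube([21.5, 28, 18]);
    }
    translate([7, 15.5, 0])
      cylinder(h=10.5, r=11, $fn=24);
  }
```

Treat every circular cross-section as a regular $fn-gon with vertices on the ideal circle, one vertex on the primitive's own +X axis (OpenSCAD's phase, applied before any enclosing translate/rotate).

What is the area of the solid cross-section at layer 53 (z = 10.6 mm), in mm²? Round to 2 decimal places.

At z = 10.6 mm: the cube is present — its section is the full 25.5×24.5 rectangle (area 624.75 mm²); the cube at (0, 12) is present — its section is the full 21.5×28 rectangle (area 602.00 mm²); Combining (union): the regions partially overlap — summed areas 1226.75 mm² minus the doubly-counted overlap 268.75 mm² gives 958.00 mm² — area = 958.00 mm²; the cylinder at (7, 15.5) is not intersected at this z (z outside [0, 10.5]); Taking the first minus the rest: none of the subtracted shapes is present at this height, so that combined region is unchanged — area = 958.00 mm²; (rotated 80° about Z; rotation is an isometry so areas/perimeters/island counts are preserved). Overall, the cross-section is a single solid region. Net area = 958.00 mm².

958.00 mm²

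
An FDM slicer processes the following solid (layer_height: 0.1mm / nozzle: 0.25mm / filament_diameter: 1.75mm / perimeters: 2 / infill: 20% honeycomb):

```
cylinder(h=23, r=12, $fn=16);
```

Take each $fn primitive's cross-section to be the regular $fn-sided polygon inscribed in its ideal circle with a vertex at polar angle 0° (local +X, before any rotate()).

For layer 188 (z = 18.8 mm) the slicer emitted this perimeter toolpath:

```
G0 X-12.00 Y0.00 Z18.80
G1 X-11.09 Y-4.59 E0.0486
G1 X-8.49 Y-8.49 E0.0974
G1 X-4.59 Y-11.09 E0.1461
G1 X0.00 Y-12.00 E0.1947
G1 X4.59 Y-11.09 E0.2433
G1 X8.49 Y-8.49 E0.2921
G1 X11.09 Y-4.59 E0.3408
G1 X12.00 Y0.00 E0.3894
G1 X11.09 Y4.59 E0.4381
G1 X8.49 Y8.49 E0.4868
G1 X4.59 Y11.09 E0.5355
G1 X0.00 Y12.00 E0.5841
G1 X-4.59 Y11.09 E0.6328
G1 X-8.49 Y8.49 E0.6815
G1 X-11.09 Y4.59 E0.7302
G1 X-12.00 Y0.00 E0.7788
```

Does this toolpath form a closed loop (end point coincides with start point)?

yes

Start point (G0): (-12.00, 0.00). End point (last G1): the path returns to the start — closed.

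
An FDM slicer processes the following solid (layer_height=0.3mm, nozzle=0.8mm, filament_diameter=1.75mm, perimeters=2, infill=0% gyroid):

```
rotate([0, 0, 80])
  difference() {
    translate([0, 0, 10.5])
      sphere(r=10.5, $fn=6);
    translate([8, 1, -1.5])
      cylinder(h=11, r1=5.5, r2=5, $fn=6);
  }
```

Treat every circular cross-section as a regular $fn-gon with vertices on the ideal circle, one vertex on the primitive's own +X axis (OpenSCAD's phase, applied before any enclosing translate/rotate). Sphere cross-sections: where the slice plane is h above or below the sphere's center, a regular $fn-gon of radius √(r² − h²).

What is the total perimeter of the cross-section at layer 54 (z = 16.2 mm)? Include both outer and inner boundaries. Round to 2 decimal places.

52.91 mm

At z = 16.2 mm: the sphere: section is a regular 6-gon, circumradius = √(r²−h²) = √(10.5²−5.7²) = 8.818 (perimeter = 2·6·8.818·sin(180°/6) = 52.91 mm); the cone at (8, 1) is not intersected at this z (z outside [-1.5, 9.5]); After the difference (first − rest): none of the subtracted shapes is present at this height, so the r=10.5 sphere is unchanged — boundary = 52.91 mm; (whole slice rotated 80° about Z — lengths, areas and connectivity unchanged). Overall, the cross-section is a single solid region. Total boundary length (outer) = 52.91 mm.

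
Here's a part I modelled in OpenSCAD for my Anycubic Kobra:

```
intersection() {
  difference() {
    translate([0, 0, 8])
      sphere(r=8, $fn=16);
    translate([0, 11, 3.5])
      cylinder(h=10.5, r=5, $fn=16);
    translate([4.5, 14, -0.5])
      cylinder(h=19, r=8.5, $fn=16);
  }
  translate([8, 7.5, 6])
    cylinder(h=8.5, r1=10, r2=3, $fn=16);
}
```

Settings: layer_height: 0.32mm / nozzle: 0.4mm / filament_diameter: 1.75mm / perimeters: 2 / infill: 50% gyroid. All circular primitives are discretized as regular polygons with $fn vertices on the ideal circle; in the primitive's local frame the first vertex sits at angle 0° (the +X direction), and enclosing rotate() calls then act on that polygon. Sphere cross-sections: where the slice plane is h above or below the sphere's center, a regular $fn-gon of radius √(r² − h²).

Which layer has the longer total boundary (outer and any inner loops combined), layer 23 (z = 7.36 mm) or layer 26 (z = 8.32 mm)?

layer 23 (z = 7.36 mm)

Layer 23 (z = 7.36): the r=8 sphere contributes a regular 16-gon of circumradius √(8²−0.64²) = 7.974 (perimeter = 2·16·7.974·sin(180°/16) = 49.78 mm); the r=5 cylinder at (0, 11) contributes a regular 16-gon of circumradius 5 (perimeter = 2·16·5.000·sin(180°/16) = 31.21 mm); the r=8.5 cylinder at (4.5, 14) contributes a regular 16-gon of circumradius 8.5 (perimeter = 2·16·8.500·sin(180°/16) = 53.06 mm); Taking the first minus the rest: starting from the r=8 sphere, the r=5 cylinder at (0, 11) partially overlaps it — only the 7.78 mm² overlap (of its 76.54 mm²) is removed, clipping the outline; the r=8.5 cylinder at (4.5, 14) partially overlaps it — only the 3.38 mm² overlap (of its 221.19 mm²) is removed, clipping the outline — boundary = 49.56 mm; the cone at (8, 7.5) contributes a regular 16-gon of circumradius 8.880 (interpolated between r1=10 and r2=3 at t=0.160) (perimeter = 2·16·8.880·sin(180°/16) = 55.44 mm); After intersecting: the cone at (8, 7.5) partially overlaps that combined region; clipping to the common part keeps 40.47 mm² — boundary = 26.14 mm. So its perimeter = 26.14 mm. Layer 26 (z = 8.32): the r=8 sphere contributes a regular 16-gon of circumradius √(8²−0.32²) = 7.994 (perimeter = 2·16·7.994·sin(180°/16) = 49.90 mm); the r=5 cylinder at (0, 11) gives a regular 16-gon of circumradius 5 (constant along its height) (perimeter = 2·16·5.000·sin(180°/16) = 31.21 mm); the r=8.5 cylinder at (4.5, 14) contributes a regular 16-gon of circumradius 8.5 (perimeter = 2·16·8.500·sin(180°/16) = 53.06 mm); Subtracting the remaining from the first: starting from the r=8 sphere, the r=5 cylinder at (0, 11) partially overlaps it — only the 7.90 mm² overlap (of its 76.54 mm²) is removed, clipping the outline; the r=8.5 cylinder at (4.5, 14) partially overlaps it — only the 3.44 mm² overlap (of its 221.19 mm²) is removed, clipping the outline — boundary = 49.68 mm; the cone at (8, 7.5): at t=0.273 of its height the radius interpolates to r₁+(r₂−r₁)t = 8.089, giving a regular 16-gon of that circumradius (perimeter = 2·16·8.089·sin(180°/16) = 50.50 mm); Taking the intersection: the cone at (8, 7.5) partially overlaps the result so far; clipping to the common part keeps 31.65 mm² — boundary = 23.43 mm. So its perimeter = 23.43 mm. Layer 23 is larger (26.14 vs 23.43 mm).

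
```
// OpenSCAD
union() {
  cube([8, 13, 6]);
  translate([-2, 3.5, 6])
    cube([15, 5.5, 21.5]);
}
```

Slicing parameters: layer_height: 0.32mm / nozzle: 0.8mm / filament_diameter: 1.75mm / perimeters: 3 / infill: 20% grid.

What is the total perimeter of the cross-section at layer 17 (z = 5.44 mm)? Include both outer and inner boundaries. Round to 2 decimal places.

42.00 mm

At z = 5.44 mm: the cube (footprint 8×13) is included at this height (perimeter 42.00 mm); the cube at (-2, 3.5) is not intersected at this z (z outside [6, 27.5]); Merging all regions: only the 8×13 cube is present, so the union is just that shape — boundary = 42.00 mm. Overall, the cross-section is a single solid region. Total boundary length (outer) = 42.00 mm.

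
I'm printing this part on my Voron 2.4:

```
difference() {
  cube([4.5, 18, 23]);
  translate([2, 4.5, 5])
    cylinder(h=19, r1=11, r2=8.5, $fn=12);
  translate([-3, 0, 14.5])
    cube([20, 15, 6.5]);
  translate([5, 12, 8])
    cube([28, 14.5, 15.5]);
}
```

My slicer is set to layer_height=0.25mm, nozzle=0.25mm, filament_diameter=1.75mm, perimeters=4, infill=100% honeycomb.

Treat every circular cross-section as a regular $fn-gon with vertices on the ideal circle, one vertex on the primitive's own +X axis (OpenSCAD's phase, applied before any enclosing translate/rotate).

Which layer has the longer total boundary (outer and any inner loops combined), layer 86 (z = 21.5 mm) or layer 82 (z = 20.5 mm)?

Layer 86 (z = 21.5): the cube is present — its section is the full 4.5×18 rectangle (perimeter 45.00 mm); the cone at (2, 4.5): at t=0.868 of its height the radius interpolates to r₁+(r₂−r₁)t = 8.829, giving a regular 12-gon of that circumradius (perimeter = 2·12·8.829·sin(180°/12) = 54.84 mm); the cube at (-3, 0) is not intersected at this z (z outside [14.5, 21]); the 28×14.5 cube at (5, 12) contributes its full rectangle (perimeter 85.00 mm); After the difference (first − rest): starting from the 4.5×18 cube, the cone at (2, 4.5) partially overlaps it — only the 58.61 mm² overlap (of its 233.85 mm²) is removed, clipping the outline; the 28×14.5 cube at (5, 12) misses the remaining region (no effect) — boundary = 19.71 mm. So its perimeter = 19.71 mm. Layer 82 (z = 20.5): the cube is present — its section is the full 4.5×18 rectangle (perimeter 45.00 mm); the cone at (2, 4.5): at t=0.816 of its height the radius interpolates to r₁+(r₂−r₁)t = 8.961, giving a regular 12-gon of that circumradius (perimeter = 2·12·8.961·sin(180°/12) = 55.66 mm); the cube at (-3, 0) is present — its section is the full 20×15 rectangle (perimeter 70.00 mm); the cube at (5, 12) (footprint 28×14.5) is included at this height (perimeter 85.00 mm); Taking the first minus the rest: starting from the 4.5×18 cube, the cone at (2, 4.5) partially overlaps it — only the 59.20 mm² overlap (of its 240.87 mm²) is removed, clipping the outline; the 20×15 cube at (-3, 0) partially overlaps it — only the 8.30 mm² overlap (of its 300.00 mm²) is removed, clipping the outline; the 28×14.5 cube at (5, 12) misses the remaining region (no effect) — boundary = 15.00 mm. So its perimeter = 15.00 mm. Layer 86 is larger (19.71 vs 15.00 mm).

layer 86 (z = 21.5 mm)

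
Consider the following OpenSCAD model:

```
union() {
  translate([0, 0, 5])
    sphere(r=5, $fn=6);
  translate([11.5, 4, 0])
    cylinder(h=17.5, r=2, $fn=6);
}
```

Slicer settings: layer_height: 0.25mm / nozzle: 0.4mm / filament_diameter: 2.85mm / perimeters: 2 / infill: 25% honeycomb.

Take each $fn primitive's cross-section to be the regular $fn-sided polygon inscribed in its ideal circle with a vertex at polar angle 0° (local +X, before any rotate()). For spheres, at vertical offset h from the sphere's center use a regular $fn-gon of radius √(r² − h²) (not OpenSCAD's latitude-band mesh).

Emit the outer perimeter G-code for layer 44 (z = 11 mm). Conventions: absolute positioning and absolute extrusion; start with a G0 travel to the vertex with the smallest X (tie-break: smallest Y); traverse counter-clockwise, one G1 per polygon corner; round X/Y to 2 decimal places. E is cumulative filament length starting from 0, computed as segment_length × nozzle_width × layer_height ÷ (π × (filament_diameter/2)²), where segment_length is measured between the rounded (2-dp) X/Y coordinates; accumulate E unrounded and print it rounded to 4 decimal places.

At z = 11 mm: the sphere is absent (|z−center|=6.000 > r=5); the r=2 cylinder at (11.5, 4) gives a regular 6-gon of circumradius 2 (constant along its height); Merging all regions: only the r=2 cylinder at (11.5, 4) is present, so the union is just that shape — 1 connected region. The outline is a single polygon with 6 vertices. Extrusion per mm of travel: 0.4 × 0.25 / (π × 1.425²) = 0.015675. Accumulating E over each segment gives final E = 0.1880.

G0 X9.50 Y4.00 Z11.00
G1 X10.50 Y2.27 E0.0313
G1 X12.50 Y2.27 E0.0627
G1 X13.50 Y4.00 E0.0940
G1 X12.50 Y5.73 E0.1253
G1 X10.50 Y5.73 E0.1567
G1 X9.50 Y4.00 E0.1880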